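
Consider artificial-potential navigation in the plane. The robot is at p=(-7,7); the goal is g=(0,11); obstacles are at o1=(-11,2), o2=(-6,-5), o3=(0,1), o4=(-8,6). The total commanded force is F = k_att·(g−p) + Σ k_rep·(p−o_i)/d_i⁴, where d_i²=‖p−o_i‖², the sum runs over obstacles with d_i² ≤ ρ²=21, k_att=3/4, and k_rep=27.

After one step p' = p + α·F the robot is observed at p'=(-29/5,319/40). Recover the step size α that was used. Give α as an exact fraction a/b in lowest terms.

α = 1/10

F_att = 3/4·(g−p) = 3/4·(7,4) = (5.2500,3.0000)
o1: d²=41 > ρ²=21 → inactive
o2: d²=145 > ρ²=21 → inactive
o3: d²=85 > ρ²=21 → inactive
o4: d²=2 ≤ ρ²=21; F_rep = 27·(1,1)/2² = (6.7500,6.7500)
F = F_att + ΣF_rep = (12.0000,9.7500)
Δp = p'−p = (1.2000,0.9750); α = Δx/Fx = (6/5) / (12) = 1/10
check: Δy/Fy = (39/40) / (39/4) = 1/10 ✓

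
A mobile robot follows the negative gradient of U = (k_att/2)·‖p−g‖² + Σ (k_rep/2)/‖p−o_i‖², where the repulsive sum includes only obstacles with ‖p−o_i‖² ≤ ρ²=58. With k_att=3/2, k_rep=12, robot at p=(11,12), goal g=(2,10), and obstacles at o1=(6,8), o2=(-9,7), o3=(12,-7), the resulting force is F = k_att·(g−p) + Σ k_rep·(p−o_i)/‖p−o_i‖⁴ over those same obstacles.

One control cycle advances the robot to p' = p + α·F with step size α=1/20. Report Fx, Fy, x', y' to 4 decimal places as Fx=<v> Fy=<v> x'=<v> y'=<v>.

Fx=-13.4643 Fy=-2.9714 x'=10.3268 y'=11.8514

F_att = 3/2·(g−p) = 3/2·(-9,-2) = (-13.5000,-3.0000)
o1: d²=41 ≤ ρ²=58; F_rep = 12·(5,4)/41² = (0.0357,0.0286)
o2: d²=425 > ρ²=58 → inactive
o3: d²=362 > ρ²=58 → inactive
F = F_att + ΣF_rep = (-13.4643,-2.9714)
p' = p + 1/20·F = (10.3268,11.8514)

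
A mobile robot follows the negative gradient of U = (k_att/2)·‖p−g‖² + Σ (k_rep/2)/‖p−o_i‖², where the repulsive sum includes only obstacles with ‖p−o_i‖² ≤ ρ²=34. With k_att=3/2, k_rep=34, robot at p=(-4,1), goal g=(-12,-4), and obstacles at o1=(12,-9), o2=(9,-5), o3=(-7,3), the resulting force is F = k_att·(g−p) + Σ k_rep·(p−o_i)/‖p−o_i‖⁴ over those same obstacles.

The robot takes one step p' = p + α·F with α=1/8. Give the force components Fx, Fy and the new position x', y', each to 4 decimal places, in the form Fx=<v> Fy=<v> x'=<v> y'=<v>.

F_att = 3/2·(g−p) = 3/2·(-8,-5) = (-12.0000,-7.5000)
o1: d²=356 > ρ²=34 → inactive
o2: d²=205 > ρ²=34 → inactive
o3: d²=13 ≤ ρ²=34; F_rep = 34·(3,-2)/13² = (0.6036,-0.4024)
F = F_att + ΣF_rep = (-11.3964,-7.9024)
p' = p + 1/8·F = (-5.4246,0.0122)

Fx=-11.3964 Fy=-7.9024 x'=-5.4246 y'=0.0122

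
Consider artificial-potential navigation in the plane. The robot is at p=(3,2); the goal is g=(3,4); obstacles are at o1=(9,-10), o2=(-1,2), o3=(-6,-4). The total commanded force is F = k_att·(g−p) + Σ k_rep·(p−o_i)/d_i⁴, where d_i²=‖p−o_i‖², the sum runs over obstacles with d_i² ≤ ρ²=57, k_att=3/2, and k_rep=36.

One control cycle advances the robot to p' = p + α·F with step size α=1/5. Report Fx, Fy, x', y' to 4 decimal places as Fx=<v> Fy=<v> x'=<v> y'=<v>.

Fx=0.5625 Fy=3.0000 x'=3.1125 y'=2.6000

F_att = 3/2·(g−p) = 3/2·(0,2) = (0.0000,3.0000)
o1: d²=180 > ρ²=57 → inactive
o2: d²=16 ≤ ρ²=57; F_rep = 36·(4,0)/16² = (0.5625,0.0000)
o3: d²=117 > ρ²=57 → inactive
F = F_att + ΣF_rep = (0.5625,3.0000)
p' = p + 1/5·F = (3.1125,2.6000)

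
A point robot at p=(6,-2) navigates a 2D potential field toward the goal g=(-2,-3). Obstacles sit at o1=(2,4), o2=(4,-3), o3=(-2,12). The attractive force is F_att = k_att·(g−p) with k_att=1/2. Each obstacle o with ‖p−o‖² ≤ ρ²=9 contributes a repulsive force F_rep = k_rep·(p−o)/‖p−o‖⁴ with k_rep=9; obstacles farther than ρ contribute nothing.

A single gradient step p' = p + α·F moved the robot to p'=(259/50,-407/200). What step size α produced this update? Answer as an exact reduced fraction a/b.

F_att = 1/2·(g−p) = 1/2·(-8,-1) = (-4.0000,-0.5000)
o1: d²=52 > ρ²=9 → inactive
o2: d²=5 ≤ ρ²=9; F_rep = 9·(2,1)/5² = (0.7200,0.3600)
o3: d²=260 > ρ²=9 → inactive
F = F_att + ΣF_rep = (-3.2800,-0.1400)
Δp = p'−p = (-0.8200,-0.0350); α = Δx/Fx = (-41/50) / (-82/25) = 1/4
check: Δy/Fy = (-7/200) / (-7/50) = 1/4 ✓

α = 1/4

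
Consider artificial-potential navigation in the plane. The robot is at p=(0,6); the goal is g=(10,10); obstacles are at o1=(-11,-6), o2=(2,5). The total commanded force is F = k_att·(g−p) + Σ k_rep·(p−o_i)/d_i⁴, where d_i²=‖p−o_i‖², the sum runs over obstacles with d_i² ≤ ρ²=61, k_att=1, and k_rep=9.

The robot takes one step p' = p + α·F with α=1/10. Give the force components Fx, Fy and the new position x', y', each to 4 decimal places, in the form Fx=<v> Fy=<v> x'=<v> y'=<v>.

Fx=9.2800 Fy=4.3600 x'=0.9280 y'=6.4360

F_att = 1·(g−p) = 1·(10,4) = (10.0000,4.0000)
o1: d²=265 > ρ²=61 → inactive
o2: d²=5 ≤ ρ²=61; F_rep = 9·(-2,1)/5² = (-0.7200,0.3600)
F = F_att + ΣF_rep = (9.2800,4.3600)
p' = p + 1/10·F = (0.9280,6.4360)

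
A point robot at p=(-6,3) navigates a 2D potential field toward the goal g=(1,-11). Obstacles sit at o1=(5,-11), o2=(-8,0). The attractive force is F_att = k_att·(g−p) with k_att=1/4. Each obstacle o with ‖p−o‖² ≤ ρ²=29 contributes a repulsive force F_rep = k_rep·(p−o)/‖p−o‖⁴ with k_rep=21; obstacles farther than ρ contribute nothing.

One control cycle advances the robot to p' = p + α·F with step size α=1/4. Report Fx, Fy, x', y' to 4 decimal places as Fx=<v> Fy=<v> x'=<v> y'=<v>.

F_att = 1/4·(g−p) = 1/4·(7,-14) = (1.7500,-3.5000)
o1: d²=317 > ρ²=29 → inactive
o2: d²=13 ≤ ρ²=29; F_rep = 21·(2,3)/13² = (0.2485,0.3728)
F = F_att + ΣF_rep = (1.9985,-3.1272)
p' = p + 1/4·F = (-5.5004,2.2182)

Fx=1.9985 Fy=-3.1272 x'=-5.5004 y'=2.2182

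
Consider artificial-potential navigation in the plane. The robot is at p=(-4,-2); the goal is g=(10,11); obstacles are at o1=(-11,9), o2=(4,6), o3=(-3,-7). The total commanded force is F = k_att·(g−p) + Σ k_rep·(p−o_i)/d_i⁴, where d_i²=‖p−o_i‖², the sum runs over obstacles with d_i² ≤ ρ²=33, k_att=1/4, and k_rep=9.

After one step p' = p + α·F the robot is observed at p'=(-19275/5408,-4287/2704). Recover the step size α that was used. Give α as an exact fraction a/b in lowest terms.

α = 1/8

F_att = 1/4·(g−p) = 1/4·(14,13) = (3.5000,3.2500)
o1: d²=170 > ρ²=33 → inactive
o2: d²=128 > ρ²=33 → inactive
o3: d²=26 ≤ ρ²=33; F_rep = 9·(-1,5)/26² = (-0.0133,0.0666)
F = F_att + ΣF_rep = (3.4867,3.3166)
Δp = p'−p = (0.4358,0.4146); α = Δx/Fx = (2357/5408) / (2357/676) = 1/8
check: Δy/Fy = (1121/2704) / (1121/338) = 1/8 ✓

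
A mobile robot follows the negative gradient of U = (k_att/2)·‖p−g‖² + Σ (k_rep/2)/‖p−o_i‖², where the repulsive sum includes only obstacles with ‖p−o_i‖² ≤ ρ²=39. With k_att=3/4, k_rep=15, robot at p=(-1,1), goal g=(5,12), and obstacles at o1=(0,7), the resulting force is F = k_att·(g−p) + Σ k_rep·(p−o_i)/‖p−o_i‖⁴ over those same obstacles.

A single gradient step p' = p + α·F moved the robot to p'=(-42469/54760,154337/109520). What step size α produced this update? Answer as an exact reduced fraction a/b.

α = 1/20

F_att = 3/4·(g−p) = 3/4·(6,11) = (4.5000,8.2500)
o1: d²=37 ≤ ρ²=39; F_rep = 15·(-1,-6)/37² = (-0.0110,-0.0657)
F = F_att + ΣF_rep = (4.4890,8.1843)
Δp = p'−p = (0.2245,0.4092); α = Δx/Fx = (12291/54760) / (12291/2738) = 1/20
check: Δy/Fy = (44817/109520) / (44817/5476) = 1/20 ✓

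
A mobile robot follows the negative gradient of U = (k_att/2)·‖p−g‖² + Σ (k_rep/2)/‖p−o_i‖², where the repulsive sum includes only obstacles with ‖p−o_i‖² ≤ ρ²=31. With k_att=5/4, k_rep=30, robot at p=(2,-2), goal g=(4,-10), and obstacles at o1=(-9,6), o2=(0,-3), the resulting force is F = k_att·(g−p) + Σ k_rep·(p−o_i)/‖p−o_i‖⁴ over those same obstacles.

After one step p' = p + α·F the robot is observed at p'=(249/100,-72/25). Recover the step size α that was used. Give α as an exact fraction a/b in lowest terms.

α = 1/10

F_att = 5/4·(g−p) = 5/4·(2,-8) = (2.5000,-10.0000)
o1: d²=185 > ρ²=31 → inactive
o2: d²=5 ≤ ρ²=31; F_rep = 30·(2,1)/5² = (2.4000,1.2000)
F = F_att + ΣF_rep = (4.9000,-8.8000)
Δp = p'−p = (0.4900,-0.8800); α = Δx/Fx = (49/100) / (49/10) = 1/10
check: Δy/Fy = (-22/25) / (-44/5) = 1/10 ✓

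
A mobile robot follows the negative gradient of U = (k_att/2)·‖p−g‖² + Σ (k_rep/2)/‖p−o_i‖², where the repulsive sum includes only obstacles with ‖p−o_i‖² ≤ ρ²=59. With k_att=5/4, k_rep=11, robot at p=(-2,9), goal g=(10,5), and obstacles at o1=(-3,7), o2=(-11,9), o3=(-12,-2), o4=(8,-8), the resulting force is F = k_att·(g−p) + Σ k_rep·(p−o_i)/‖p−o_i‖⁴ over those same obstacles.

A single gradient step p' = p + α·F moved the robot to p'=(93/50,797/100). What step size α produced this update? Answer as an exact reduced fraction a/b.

α = 1/4

F_att = 5/4·(g−p) = 5/4·(12,-4) = (15.0000,-5.0000)
o1: d²=5 ≤ ρ²=59; F_rep = 11·(1,2)/5² = (0.4400,0.8800)
o2: d²=81 > ρ²=59 → inactive
o3: d²=221 > ρ²=59 → inactive
o4: d²=389 > ρ²=59 → inactive
F = F_att + ΣF_rep = (15.4400,-4.1200)
Δp = p'−p = (3.8600,-1.0300); α = Δx/Fx = (193/50) / (386/25) = 1/4
check: Δy/Fy = (-103/100) / (-103/25) = 1/4 ✓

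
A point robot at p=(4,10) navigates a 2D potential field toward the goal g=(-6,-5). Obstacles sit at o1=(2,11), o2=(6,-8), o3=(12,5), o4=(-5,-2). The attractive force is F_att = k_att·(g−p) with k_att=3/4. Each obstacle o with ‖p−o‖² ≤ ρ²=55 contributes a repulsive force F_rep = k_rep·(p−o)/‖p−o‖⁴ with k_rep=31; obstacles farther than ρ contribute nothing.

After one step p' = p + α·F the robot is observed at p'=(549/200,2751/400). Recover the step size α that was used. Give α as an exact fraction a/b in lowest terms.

F_att = 3/4·(g−p) = 3/4·(-10,-15) = (-7.5000,-11.2500)
o1: d²=5 ≤ ρ²=55; F_rep = 31·(2,-1)/5² = (2.4800,-1.2400)
o2: d²=328 > ρ²=55 → inactive
o3: d²=89 > ρ²=55 → inactive
o4: d²=225 > ρ²=55 → inactive
F = F_att + ΣF_rep = (-5.0200,-12.4900)
Δp = p'−p = (-1.2550,-3.1225); α = Δx/Fx = (-251/200) / (-251/50) = 1/4
check: Δy/Fy = (-1249/400) / (-1249/100) = 1/4 ✓

α = 1/4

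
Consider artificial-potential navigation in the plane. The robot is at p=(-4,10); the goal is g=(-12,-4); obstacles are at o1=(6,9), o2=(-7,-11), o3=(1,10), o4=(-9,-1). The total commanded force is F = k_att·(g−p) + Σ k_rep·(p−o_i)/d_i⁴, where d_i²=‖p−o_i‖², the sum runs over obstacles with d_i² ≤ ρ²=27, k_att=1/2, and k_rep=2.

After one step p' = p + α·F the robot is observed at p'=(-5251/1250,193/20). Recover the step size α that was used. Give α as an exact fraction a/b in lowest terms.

F_att = 1/2·(g−p) = 1/2·(-8,-14) = (-4.0000,-7.0000)
o1: d²=101 > ρ²=27 → inactive
o2: d²=450 > ρ²=27 → inactive
o3: d²=25 ≤ ρ²=27; F_rep = 2·(-5,0)/25² = (-0.0160,0.0000)
o4: d²=146 > ρ²=27 → inactive
F = F_att + ΣF_rep = (-4.0160,-7.0000)
Δp = p'−p = (-0.2008,-0.3500); α = Δx/Fx = (-251/1250) / (-502/125) = 1/20
check: Δy/Fy = (-7/20) / (-7) = 1/20 ✓

α = 1/20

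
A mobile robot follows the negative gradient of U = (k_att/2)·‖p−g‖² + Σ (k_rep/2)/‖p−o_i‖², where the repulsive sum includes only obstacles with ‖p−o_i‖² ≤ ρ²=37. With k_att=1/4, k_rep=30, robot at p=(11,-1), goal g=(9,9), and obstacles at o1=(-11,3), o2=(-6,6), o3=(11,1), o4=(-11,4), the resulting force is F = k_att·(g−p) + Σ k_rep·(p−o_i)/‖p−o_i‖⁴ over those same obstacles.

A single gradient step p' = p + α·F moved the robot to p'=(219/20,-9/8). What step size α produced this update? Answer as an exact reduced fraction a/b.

F_att = 1/4·(g−p) = 1/4·(-2,10) = (-0.5000,2.5000)
o1: d²=500 > ρ²=37 → inactive
o2: d²=338 > ρ²=37 → inactive
o3: d²=4 ≤ ρ²=37; F_rep = 30·(0,-2)/4² = (0.0000,-3.7500)
o4: d²=509 > ρ²=37 → inactive
F = F_att + ΣF_rep = (-0.5000,-1.2500)
Δp = p'−p = (-0.0500,-0.1250); α = Δx/Fx = (-1/20) / (-1/2) = 1/10
check: Δy/Fy = (-1/8) / (-5/4) = 1/10 ✓

α = 1/10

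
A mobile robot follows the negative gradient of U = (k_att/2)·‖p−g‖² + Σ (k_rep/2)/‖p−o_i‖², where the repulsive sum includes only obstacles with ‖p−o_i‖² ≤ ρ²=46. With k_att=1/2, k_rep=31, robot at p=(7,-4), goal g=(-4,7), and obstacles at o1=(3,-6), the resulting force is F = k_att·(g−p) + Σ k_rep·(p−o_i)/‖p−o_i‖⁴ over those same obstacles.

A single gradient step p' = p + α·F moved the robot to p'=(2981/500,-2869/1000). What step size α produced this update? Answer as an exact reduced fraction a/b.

F_att = 1/2·(g−p) = 1/2·(-11,11) = (-5.5000,5.5000)
o1: d²=20 ≤ ρ²=46; F_rep = 31·(4,2)/20² = (0.3100,0.1550)
F = F_att + ΣF_rep = (-5.1900,5.6550)
Δp = p'−p = (-1.0380,1.1310); α = Δx/Fx = (-519/500) / (-519/100) = 1/5
check: Δy/Fy = (1131/1000) / (1131/200) = 1/5 ✓

α = 1/5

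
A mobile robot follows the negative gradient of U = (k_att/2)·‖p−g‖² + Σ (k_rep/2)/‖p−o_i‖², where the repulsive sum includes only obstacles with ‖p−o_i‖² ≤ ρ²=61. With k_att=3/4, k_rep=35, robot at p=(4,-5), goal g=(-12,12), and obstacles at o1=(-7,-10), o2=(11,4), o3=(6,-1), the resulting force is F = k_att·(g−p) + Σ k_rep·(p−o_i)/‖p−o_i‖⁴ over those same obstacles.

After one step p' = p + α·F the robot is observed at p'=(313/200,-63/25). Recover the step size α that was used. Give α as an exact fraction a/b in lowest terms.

F_att = 3/4·(g−p) = 3/4·(-16,17) = (-12.0000,12.7500)
o1: d²=146 > ρ²=61 → inactive
o2: d²=130 > ρ²=61 → inactive
o3: d²=20 ≤ ρ²=61; F_rep = 35·(-2,-4)/20² = (-0.1750,-0.3500)
F = F_att + ΣF_rep = (-12.1750,12.4000)
Δp = p'−p = (-2.4350,2.4800); α = Δx/Fx = (-487/200) / (-487/40) = 1/5
check: Δy/Fy = (62/25) / (62/5) = 1/5 ✓

α = 1/5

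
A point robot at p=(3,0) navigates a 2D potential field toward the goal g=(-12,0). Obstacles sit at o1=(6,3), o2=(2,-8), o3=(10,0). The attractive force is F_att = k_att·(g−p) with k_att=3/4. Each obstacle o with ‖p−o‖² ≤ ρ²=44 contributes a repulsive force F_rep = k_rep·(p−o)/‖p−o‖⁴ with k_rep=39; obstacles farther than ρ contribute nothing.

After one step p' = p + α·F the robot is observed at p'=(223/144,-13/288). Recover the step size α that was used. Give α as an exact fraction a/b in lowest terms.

α = 1/8

F_att = 3/4·(g−p) = 3/4·(-15,0) = (-11.2500,0.0000)
o1: d²=18 ≤ ρ²=44; F_rep = 39·(-3,-3)/18² = (-0.3611,-0.3611)
o2: d²=65 > ρ²=44 → inactive
o3: d²=49 > ρ²=44 → inactive
F = F_att + ΣF_rep = (-11.6111,-0.3611)
Δp = p'−p = (-1.4514,-0.0451); α = Δx/Fx = (-209/144) / (-209/18) = 1/8
check: Δy/Fy = (-13/288) / (-13/36) = 1/8 ✓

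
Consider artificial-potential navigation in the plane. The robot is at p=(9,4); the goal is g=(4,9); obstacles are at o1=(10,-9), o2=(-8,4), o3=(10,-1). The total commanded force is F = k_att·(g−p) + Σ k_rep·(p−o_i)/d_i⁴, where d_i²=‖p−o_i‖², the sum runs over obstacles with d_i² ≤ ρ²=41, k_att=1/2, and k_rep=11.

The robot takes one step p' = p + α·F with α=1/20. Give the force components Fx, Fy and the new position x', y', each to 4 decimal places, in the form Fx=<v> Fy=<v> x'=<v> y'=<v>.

Fx=-2.5163 Fy=2.5814 x'=8.8742 y'=4.1291

F_att = 1/2·(g−p) = 1/2·(-5,5) = (-2.5000,2.5000)
o1: d²=170 > ρ²=41 → inactive
o2: d²=289 > ρ²=41 → inactive
o3: d²=26 ≤ ρ²=41; F_rep = 11·(-1,5)/26² = (-0.0163,0.0814)
F = F_att + ΣF_rep = (-2.5163,2.5814)
p' = p + 1/20·F = (8.8742,4.1291)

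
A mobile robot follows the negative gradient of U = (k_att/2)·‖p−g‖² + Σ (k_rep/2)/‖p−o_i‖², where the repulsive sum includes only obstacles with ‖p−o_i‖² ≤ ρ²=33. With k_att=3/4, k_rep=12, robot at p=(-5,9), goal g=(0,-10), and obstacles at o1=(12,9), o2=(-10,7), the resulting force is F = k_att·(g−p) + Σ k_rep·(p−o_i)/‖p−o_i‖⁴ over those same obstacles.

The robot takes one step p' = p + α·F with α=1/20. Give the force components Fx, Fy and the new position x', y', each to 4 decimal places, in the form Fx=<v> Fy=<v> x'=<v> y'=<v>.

Fx=3.8213 Fy=-14.2215 x'=-4.8089 y'=8.2889

F_att = 3/4·(g−p) = 3/4·(5,-19) = (3.7500,-14.2500)
o1: d²=289 > ρ²=33 → inactive
o2: d²=29 ≤ ρ²=33; F_rep = 12·(5,2)/29² = (0.0713,0.0285)
F = F_att + ΣF_rep = (3.8213,-14.2215)
p' = p + 1/20·F = (-4.8089,8.2889)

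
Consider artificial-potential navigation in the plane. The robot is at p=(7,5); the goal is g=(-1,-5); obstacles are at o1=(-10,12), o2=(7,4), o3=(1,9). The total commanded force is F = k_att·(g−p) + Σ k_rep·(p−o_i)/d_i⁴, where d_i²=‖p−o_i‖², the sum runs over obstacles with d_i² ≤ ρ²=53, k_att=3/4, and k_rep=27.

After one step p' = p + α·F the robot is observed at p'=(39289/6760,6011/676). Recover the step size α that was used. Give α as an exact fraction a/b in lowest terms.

α = 1/5

F_att = 3/4·(g−p) = 3/4·(-8,-10) = (-6.0000,-7.5000)
o1: d²=338 > ρ²=53 → inactive
o2: d²=1 ≤ ρ²=53; F_rep = 27·(0,1)/1² = (0.0000,27.0000)
o3: d²=52 ≤ ρ²=53; F_rep = 27·(6,-4)/52² = (0.0599,-0.0399)
F = F_att + ΣF_rep = (-5.9401,19.4601)
Δp = p'−p = (-1.1880,3.8920); α = Δx/Fx = (-8031/6760) / (-8031/1352) = 1/5
check: Δy/Fy = (2631/676) / (13155/676) = 1/5 ✓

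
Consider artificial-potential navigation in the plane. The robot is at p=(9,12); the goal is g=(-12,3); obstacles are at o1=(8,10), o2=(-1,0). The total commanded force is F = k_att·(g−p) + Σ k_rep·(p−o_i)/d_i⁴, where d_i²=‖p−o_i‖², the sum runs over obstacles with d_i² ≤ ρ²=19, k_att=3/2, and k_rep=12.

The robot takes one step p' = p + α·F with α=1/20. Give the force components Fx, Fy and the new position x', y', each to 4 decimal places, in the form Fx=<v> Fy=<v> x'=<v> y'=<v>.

F_att = 3/2·(g−p) = 3/2·(-21,-9) = (-31.5000,-13.5000)
o1: d²=5 ≤ ρ²=19; F_rep = 12·(1,2)/5² = (0.4800,0.9600)
o2: d²=244 > ρ²=19 → inactive
F = F_att + ΣF_rep = (-31.0200,-12.5400)
p' = p + 1/20·F = (7.4490,11.3730)

Fx=-31.0200 Fy=-12.5400 x'=7.4490 y'=11.3730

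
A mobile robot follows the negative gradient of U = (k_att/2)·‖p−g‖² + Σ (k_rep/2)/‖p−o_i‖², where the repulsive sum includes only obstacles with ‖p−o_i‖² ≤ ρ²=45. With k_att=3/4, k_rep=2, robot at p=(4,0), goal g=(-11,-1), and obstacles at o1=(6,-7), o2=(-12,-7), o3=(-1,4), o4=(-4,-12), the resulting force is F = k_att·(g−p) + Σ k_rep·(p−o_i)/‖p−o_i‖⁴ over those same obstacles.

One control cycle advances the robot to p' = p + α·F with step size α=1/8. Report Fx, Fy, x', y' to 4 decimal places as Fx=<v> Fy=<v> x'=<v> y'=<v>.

Fx=-11.2441 Fy=-0.7548 x'=2.5945 y'=-0.0943

F_att = 3/4·(g−p) = 3/4·(-15,-1) = (-11.2500,-0.7500)
o1: d²=53 > ρ²=45 → inactive
o2: d²=305 > ρ²=45 → inactive
o3: d²=41 ≤ ρ²=45; F_rep = 2·(5,-4)/41² = (0.0059,-0.0048)
o4: d²=208 > ρ²=45 → inactive
F = F_att + ΣF_rep = (-11.2441,-0.7548)
p' = p + 1/8·F = (2.5945,-0.0943)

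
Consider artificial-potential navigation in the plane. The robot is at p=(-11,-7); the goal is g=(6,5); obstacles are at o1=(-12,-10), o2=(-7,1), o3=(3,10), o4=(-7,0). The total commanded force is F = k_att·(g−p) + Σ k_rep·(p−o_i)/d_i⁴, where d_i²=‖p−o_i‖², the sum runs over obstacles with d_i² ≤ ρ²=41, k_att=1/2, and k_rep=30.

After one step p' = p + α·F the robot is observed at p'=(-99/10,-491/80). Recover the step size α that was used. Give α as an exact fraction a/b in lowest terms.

F_att = 1/2·(g−p) = 1/2·(17,12) = (8.5000,6.0000)
o1: d²=10 ≤ ρ²=41; F_rep = 30·(1,3)/10² = (0.3000,0.9000)
o2: d²=80 > ρ²=41 → inactive
o3: d²=485 > ρ²=41 → inactive
o4: d²=65 > ρ²=41 → inactive
F = F_att + ΣF_rep = (8.8000,6.9000)
Δp = p'−p = (1.1000,0.8625); α = Δx/Fx = (11/10) / (44/5) = 1/8
check: Δy/Fy = (69/80) / (69/10) = 1/8 ✓

α = 1/8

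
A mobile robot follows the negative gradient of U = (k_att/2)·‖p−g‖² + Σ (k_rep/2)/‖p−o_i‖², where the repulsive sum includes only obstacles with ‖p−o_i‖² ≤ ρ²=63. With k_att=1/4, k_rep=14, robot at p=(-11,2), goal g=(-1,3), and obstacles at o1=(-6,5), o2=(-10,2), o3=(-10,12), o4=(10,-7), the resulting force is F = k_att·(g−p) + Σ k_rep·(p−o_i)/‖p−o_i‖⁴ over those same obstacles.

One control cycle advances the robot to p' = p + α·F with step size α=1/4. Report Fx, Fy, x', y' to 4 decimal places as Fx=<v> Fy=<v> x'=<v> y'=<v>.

Fx=-11.5606 Fy=0.2137 x'=-13.8901 y'=2.0534

F_att = 1/4·(g−p) = 1/4·(10,1) = (2.5000,0.2500)
o1: d²=34 ≤ ρ²=63; F_rep = 14·(-5,-3)/34² = (-0.0606,-0.0363)
o2: d²=1 ≤ ρ²=63; F_rep = 14·(-1,0)/1² = (-14.0000,0.0000)
o3: d²=101 > ρ²=63 → inactive
o4: d²=522 > ρ²=63 → inactive
F = F_att + ΣF_rep = (-11.5606,0.2137)
p' = p + 1/4·F = (-13.8901,2.0534)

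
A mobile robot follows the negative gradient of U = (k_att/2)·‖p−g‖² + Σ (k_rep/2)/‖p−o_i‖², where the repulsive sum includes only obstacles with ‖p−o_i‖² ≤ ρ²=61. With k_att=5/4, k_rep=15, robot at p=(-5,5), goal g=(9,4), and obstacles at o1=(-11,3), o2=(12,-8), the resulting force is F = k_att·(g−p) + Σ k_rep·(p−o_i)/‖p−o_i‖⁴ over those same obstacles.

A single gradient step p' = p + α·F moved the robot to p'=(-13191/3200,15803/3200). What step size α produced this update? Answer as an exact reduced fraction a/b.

F_att = 5/4·(g−p) = 5/4·(14,-1) = (17.5000,-1.2500)
o1: d²=40 ≤ ρ²=61; F_rep = 15·(6,2)/40² = (0.0563,0.0187)
o2: d²=458 > ρ²=61 → inactive
F = F_att + ΣF_rep = (17.5562,-1.2312)
Δp = p'−p = (0.8778,-0.0616); α = Δx/Fx = (2809/3200) / (2809/160) = 1/20
check: Δy/Fy = (-197/3200) / (-197/160) = 1/20 ✓

α = 1/20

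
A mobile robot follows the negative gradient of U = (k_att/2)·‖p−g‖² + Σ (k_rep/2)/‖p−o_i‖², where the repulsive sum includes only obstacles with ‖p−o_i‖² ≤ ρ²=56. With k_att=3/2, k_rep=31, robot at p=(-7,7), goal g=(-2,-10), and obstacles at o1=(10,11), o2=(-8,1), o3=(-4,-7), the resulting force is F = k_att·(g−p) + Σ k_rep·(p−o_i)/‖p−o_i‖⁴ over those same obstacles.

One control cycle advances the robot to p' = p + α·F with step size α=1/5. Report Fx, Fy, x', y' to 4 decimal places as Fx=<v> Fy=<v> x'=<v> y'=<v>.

F_att = 3/2·(g−p) = 3/2·(5,-17) = (7.5000,-25.5000)
o1: d²=305 > ρ²=56 → inactive
o2: d²=37 ≤ ρ²=56; F_rep = 31·(1,6)/37² = (0.0226,0.1359)
o3: d²=205 > ρ²=56 → inactive
F = F_att + ΣF_rep = (7.5226,-25.3641)
p' = p + 1/5·F = (-5.4955,1.9272)

Fx=7.5226 Fy=-25.3641 x'=-5.4955 y'=1.9272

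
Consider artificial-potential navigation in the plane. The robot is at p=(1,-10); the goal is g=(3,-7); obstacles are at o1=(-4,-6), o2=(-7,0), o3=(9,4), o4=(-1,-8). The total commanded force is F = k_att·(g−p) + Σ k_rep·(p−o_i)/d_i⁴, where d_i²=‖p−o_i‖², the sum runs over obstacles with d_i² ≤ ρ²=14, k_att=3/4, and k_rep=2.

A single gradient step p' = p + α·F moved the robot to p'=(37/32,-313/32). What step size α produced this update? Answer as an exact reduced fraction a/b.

F_att = 3/4·(g−p) = 3/4·(2,3) = (1.5000,2.2500)
o1: d²=41 > ρ²=14 → inactive
o2: d²=164 > ρ²=14 → inactive
o3: d²=260 > ρ²=14 → inactive
o4: d²=8 ≤ ρ²=14; F_rep = 2·(2,-2)/8² = (0.0625,-0.0625)
F = F_att + ΣF_rep = (1.5625,2.1875)
Δp = p'−p = (0.1562,0.2188); α = Δx/Fx = (5/32) / (25/16) = 1/10
check: Δy/Fy = (7/32) / (35/16) = 1/10 ✓

α = 1/10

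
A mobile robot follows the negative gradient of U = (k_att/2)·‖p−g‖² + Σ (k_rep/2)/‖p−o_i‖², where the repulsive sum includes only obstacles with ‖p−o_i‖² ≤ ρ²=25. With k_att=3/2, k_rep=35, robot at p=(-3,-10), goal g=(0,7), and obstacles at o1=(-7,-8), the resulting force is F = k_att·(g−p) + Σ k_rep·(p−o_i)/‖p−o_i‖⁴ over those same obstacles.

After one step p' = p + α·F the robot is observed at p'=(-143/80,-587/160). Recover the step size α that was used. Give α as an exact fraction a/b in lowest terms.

α = 1/4

F_att = 3/2·(g−p) = 3/2·(3,17) = (4.5000,25.5000)
o1: d²=20 ≤ ρ²=25; F_rep = 35·(4,-2)/20² = (0.3500,-0.1750)
F = F_att + ΣF_rep = (4.8500,25.3250)
Δp = p'−p = (1.2125,6.3312); α = Δx/Fx = (97/80) / (97/20) = 1/4
check: Δy/Fy = (1013/160) / (1013/40) = 1/4 ✓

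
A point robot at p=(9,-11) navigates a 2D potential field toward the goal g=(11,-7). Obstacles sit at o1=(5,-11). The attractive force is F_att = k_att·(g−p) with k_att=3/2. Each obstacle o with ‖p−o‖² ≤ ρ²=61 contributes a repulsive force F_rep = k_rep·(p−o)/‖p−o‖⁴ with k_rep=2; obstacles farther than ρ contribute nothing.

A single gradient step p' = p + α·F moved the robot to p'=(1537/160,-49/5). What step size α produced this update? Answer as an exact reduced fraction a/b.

F_att = 3/2·(g−p) = 3/2·(2,4) = (3.0000,6.0000)
o1: d²=16 ≤ ρ²=61; F_rep = 2·(4,0)/16² = (0.0312,0.0000)
F = F_att + ΣF_rep = (3.0312,6.0000)
Δp = p'−p = (0.6062,1.2000); α = Δx/Fx = (97/160) / (97/32) = 1/5
check: Δy/Fy = (6/5) / (6) = 1/5 ✓

α = 1/5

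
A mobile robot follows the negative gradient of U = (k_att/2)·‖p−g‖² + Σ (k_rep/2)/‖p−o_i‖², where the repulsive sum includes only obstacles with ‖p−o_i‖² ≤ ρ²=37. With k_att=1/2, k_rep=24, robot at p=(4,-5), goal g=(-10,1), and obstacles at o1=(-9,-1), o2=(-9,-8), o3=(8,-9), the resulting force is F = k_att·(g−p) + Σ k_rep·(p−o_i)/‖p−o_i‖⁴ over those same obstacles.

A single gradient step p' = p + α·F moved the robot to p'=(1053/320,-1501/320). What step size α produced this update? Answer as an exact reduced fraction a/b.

α = 1/10

F_att = 1/2·(g−p) = 1/2·(-14,6) = (-7.0000,3.0000)
o1: d²=185 > ρ²=37 → inactive
o2: d²=178 > ρ²=37 → inactive
o3: d²=32 ≤ ρ²=37; F_rep = 24·(-4,4)/32² = (-0.0938,0.0938)
F = F_att + ΣF_rep = (-7.0938,3.0938)
Δp = p'−p = (-0.7094,0.3094); α = Δx/Fx = (-227/320) / (-227/32) = 1/10
check: Δy/Fy = (99/320) / (99/32) = 1/10 ✓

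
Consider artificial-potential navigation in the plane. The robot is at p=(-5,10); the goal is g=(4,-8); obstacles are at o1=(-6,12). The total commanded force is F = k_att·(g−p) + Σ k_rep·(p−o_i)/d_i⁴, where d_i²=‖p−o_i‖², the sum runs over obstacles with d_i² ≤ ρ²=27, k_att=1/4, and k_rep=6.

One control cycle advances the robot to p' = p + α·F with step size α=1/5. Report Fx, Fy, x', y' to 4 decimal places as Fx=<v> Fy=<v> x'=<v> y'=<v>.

Fx=2.4900 Fy=-4.9800 x'=-4.5020 y'=9.0040

F_att = 1/4·(g−p) = 1/4·(9,-18) = (2.2500,-4.5000)
o1: d²=5 ≤ ρ²=27; F_rep = 6·(1,-2)/5² = (0.2400,-0.4800)
F = F_att + ΣF_rep = (2.4900,-4.9800)
p' = p + 1/5·F = (-4.5020,9.0040)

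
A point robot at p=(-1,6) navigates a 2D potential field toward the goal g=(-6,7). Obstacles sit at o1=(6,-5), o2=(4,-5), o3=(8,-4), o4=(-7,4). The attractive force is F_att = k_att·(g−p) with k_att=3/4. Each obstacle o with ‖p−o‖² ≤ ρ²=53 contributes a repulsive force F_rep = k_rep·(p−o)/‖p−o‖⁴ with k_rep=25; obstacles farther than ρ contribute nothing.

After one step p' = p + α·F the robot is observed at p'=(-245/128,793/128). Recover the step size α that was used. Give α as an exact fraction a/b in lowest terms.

F_att = 3/4·(g−p) = 3/4·(-5,1) = (-3.7500,0.7500)
o1: d²=170 > ρ²=53 → inactive
o2: d²=146 > ρ²=53 → inactive
o3: d²=181 > ρ²=53 → inactive
o4: d²=40 ≤ ρ²=53; F_rep = 25·(6,2)/40² = (0.0938,0.0312)
F = F_att + ΣF_rep = (-3.6562,0.7812)
Δp = p'−p = (-0.9141,0.1953); α = Δx/Fx = (-117/128) / (-117/32) = 1/4
check: Δy/Fy = (25/128) / (25/32) = 1/4 ✓

α = 1/4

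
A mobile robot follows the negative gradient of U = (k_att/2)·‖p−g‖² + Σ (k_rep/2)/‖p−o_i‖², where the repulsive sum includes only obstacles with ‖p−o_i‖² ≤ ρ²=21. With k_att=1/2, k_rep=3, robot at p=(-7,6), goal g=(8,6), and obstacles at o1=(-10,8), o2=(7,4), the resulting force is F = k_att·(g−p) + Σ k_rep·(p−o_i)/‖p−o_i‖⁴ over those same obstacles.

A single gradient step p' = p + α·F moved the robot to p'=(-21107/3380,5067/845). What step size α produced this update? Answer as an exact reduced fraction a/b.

F_att = 1/2·(g−p) = 1/2·(15,0) = (7.5000,0.0000)
o1: d²=13 ≤ ρ²=21; F_rep = 3·(3,-2)/13² = (0.0533,-0.0355)
o2: d²=200 > ρ²=21 → inactive
F = F_att + ΣF_rep = (7.5533,-0.0355)
Δp = p'−p = (0.7553,-0.0036); α = Δx/Fx = (2553/3380) / (2553/338) = 1/10
check: Δy/Fy = (-3/845) / (-6/169) = 1/10 ✓

α = 1/10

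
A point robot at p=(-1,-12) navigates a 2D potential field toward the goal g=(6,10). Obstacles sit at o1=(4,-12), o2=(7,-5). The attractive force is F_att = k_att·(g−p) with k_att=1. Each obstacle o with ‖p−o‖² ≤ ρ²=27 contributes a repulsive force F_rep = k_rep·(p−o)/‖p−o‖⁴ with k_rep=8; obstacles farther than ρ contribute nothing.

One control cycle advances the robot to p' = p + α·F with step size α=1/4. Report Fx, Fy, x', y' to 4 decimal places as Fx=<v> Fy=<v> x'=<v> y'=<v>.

Fx=6.9360 Fy=22.0000 x'=0.7340 y'=-6.5000

F_att = 1·(g−p) = 1·(7,22) = (7.0000,22.0000)
o1: d²=25 ≤ ρ²=27; F_rep = 8·(-5,0)/25² = (-0.0640,0.0000)
o2: d²=113 > ρ²=27 → inactive
F = F_att + ΣF_rep = (6.9360,22.0000)
p' = p + 1/4·F = (0.7340,-6.5000)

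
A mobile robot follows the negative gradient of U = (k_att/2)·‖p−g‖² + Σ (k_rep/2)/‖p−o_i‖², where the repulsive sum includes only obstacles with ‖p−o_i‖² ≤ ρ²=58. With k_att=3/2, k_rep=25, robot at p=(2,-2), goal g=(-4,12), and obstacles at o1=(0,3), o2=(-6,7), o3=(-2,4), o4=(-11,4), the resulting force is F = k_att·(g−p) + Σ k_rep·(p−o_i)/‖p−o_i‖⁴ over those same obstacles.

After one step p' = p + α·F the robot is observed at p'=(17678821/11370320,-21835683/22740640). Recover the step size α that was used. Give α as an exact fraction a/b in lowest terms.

α = 1/20

F_att = 3/2·(g−p) = 3/2·(-6,14) = (-9.0000,21.0000)
o1: d²=29 ≤ ρ²=58; F_rep = 25·(2,-5)/29² = (0.0595,-0.1486)
o2: d²=145 > ρ²=58 → inactive
o3: d²=52 ≤ ρ²=58; F_rep = 25·(4,-6)/52² = (0.0370,-0.0555)
o4: d²=205 > ρ²=58 → inactive
F = F_att + ΣF_rep = (-8.9036,20.7959)
Δp = p'−p = (-0.4452,1.0398); α = Δx/Fx = (-5061819/11370320) / (-5061819/568516) = 1/20
check: Δy/Fy = (23645597/22740640) / (23645597/1137032) = 1/20 ✓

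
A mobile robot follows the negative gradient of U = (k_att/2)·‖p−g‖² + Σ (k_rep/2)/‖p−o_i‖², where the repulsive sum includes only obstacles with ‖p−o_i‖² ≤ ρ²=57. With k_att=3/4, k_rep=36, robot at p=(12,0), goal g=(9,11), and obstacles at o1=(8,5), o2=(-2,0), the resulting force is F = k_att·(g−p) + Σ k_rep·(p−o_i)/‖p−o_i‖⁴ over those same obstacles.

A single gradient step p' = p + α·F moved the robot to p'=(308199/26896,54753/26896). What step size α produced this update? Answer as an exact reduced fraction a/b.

F_att = 3/4·(g−p) = 3/4·(-3,11) = (-2.2500,8.2500)
o1: d²=41 ≤ ρ²=57; F_rep = 36·(4,-5)/41² = (0.0857,-0.1071)
o2: d²=196 > ρ²=57 → inactive
F = F_att + ΣF_rep = (-2.1643,8.1429)
Δp = p'−p = (-0.5411,2.0357); α = Δx/Fx = (-14553/26896) / (-14553/6724) = 1/4
check: Δy/Fy = (54753/26896) / (54753/6724) = 1/4 ✓

α = 1/4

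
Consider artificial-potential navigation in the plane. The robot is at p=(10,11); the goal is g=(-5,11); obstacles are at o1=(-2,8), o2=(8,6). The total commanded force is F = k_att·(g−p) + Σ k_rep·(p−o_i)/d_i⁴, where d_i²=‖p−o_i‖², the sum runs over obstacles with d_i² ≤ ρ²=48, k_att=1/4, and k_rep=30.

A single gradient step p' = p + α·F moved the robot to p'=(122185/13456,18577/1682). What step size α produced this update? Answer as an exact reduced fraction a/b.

α = 1/4

F_att = 1/4·(g−p) = 1/4·(-15,0) = (-3.7500,0.0000)
o1: d²=153 > ρ²=48 → inactive
o2: d²=29 ≤ ρ²=48; F_rep = 30·(2,5)/29² = (0.0713,0.1784)
F = F_att + ΣF_rep = (-3.6787,0.1784)
Δp = p'−p = (-0.9197,0.0446); α = Δx/Fx = (-12375/13456) / (-12375/3364) = 1/4
check: Δy/Fy = (75/1682) / (150/841) = 1/4 ✓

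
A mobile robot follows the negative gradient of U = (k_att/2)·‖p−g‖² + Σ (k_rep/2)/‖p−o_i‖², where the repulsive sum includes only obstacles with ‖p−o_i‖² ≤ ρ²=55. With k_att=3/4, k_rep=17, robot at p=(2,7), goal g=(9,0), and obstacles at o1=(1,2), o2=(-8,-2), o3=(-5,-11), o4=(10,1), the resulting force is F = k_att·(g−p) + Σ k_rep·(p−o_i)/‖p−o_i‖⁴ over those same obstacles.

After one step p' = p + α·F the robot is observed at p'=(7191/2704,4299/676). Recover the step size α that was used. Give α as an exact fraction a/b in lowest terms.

F_att = 3/4·(g−p) = 3/4·(7,-7) = (5.2500,-5.2500)
o1: d²=26 ≤ ρ²=55; F_rep = 17·(1,5)/26² = (0.0251,0.1257)
o2: d²=181 > ρ²=55 → inactive
o3: d²=373 > ρ²=55 → inactive
o4: d²=100 > ρ²=55 → inactive
F = F_att + ΣF_rep = (5.2751,-5.1243)
Δp = p'−p = (0.6594,-0.6405); α = Δx/Fx = (1783/2704) / (1783/338) = 1/8
check: Δy/Fy = (-433/676) / (-866/169) = 1/8 ✓

α = 1/8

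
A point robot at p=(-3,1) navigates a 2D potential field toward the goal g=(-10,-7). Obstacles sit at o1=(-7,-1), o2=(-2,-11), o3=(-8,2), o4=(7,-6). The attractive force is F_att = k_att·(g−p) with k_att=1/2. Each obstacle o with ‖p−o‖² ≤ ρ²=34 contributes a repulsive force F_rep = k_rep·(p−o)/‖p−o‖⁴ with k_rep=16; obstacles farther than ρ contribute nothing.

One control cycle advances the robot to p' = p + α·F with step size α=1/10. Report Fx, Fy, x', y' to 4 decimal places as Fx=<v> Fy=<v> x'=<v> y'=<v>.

F_att = 1/2·(g−p) = 1/2·(-7,-8) = (-3.5000,-4.0000)
o1: d²=20 ≤ ρ²=34; F_rep = 16·(4,2)/20² = (0.1600,0.0800)
o2: d²=145 > ρ²=34 → inactive
o3: d²=26 ≤ ρ²=34; F_rep = 16·(5,-1)/26² = (0.1183,-0.0237)
o4: d²=149 > ρ²=34 → inactive
F = F_att + ΣF_rep = (-3.2217,-3.9437)
p' = p + 1/10·F = (-3.3222,0.6056)

Fx=-3.2217 Fy=-3.9437 x'=-3.3222 y'=0.6056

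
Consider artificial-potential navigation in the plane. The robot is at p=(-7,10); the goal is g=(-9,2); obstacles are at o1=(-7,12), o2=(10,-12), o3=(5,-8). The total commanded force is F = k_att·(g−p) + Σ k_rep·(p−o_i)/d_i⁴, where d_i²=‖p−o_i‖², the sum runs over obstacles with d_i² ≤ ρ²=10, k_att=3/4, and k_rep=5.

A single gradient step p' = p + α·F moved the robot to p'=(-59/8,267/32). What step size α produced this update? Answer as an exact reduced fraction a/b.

F_att = 3/4·(g−p) = 3/4·(-2,-8) = (-1.5000,-6.0000)
o1: d²=4 ≤ ρ²=10; F_rep = 5·(0,-2)/4² = (0.0000,-0.6250)
o2: d²=773 > ρ²=10 → inactive
o3: d²=468 > ρ²=10 → inactive
F = F_att + ΣF_rep = (-1.5000,-6.6250)
Δp = p'−p = (-0.3750,-1.6562); α = Δx/Fx = (-3/8) / (-3/2) = 1/4
check: Δy/Fy = (-53/32) / (-53/8) = 1/4 ✓

α = 1/4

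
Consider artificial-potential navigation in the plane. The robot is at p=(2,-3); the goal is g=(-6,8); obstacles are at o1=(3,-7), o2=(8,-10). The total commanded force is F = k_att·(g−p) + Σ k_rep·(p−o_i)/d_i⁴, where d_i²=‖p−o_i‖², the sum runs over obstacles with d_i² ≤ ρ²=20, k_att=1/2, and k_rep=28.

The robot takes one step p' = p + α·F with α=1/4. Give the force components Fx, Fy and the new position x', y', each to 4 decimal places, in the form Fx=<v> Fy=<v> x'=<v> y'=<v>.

F_att = 1/2·(g−p) = 1/2·(-8,11) = (-4.0000,5.5000)
o1: d²=17 ≤ ρ²=20; F_rep = 28·(-1,4)/17² = (-0.0969,0.3875)
o2: d²=85 > ρ²=20 → inactive
F = F_att + ΣF_rep = (-4.0969,5.8875)
p' = p + 1/4·F = (0.9758,-1.5281)

Fx=-4.0969 Fy=5.8875 x'=0.9758 y'=-1.5281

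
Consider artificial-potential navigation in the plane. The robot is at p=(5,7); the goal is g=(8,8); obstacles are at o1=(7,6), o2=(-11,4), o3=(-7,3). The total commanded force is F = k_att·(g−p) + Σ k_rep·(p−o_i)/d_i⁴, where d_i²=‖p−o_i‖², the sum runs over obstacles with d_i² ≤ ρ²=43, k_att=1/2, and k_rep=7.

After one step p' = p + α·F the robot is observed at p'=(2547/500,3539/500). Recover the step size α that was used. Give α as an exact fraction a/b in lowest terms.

F_att = 1/2·(g−p) = 1/2·(3,1) = (1.5000,0.5000)
o1: d²=5 ≤ ρ²=43; F_rep = 7·(-2,1)/5² = (-0.5600,0.2800)
o2: d²=265 > ρ²=43 → inactive
o3: d²=160 > ρ²=43 → inactive
F = F_att + ΣF_rep = (0.9400,0.7800)
Δp = p'−p = (0.0940,0.0780); α = Δx/Fx = (47/500) / (47/50) = 1/10
check: Δy/Fy = (39/500) / (39/50) = 1/10 ✓

α = 1/10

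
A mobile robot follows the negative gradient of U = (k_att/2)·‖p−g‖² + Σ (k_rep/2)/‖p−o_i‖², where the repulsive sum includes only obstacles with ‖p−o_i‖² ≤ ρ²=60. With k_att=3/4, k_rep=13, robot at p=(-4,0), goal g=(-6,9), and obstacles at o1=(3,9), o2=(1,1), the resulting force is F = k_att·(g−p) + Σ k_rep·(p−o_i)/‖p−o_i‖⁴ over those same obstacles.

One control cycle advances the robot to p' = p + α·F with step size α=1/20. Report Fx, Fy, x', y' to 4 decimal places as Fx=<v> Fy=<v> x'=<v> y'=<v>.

Fx=-1.5962 Fy=6.7308 x'=-4.0798 y'=0.3365

F_att = 3/4·(g−p) = 3/4·(-2,9) = (-1.5000,6.7500)
o1: d²=130 > ρ²=60 → inactive
o2: d²=26 ≤ ρ²=60; F_rep = 13·(-5,-1)/26² = (-0.0962,-0.0192)
F = F_att + ΣF_rep = (-1.5962,6.7308)
p' = p + 1/20·F = (-4.0798,0.3365)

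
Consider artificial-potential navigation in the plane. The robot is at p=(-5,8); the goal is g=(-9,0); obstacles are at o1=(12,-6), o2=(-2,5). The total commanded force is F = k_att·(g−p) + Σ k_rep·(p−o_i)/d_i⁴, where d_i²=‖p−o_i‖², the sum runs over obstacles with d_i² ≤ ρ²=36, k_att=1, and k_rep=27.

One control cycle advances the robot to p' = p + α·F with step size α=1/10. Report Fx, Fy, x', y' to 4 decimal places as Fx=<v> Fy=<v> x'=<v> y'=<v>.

F_att = 1·(g−p) = 1·(-4,-8) = (-4.0000,-8.0000)
o1: d²=485 > ρ²=36 → inactive
o2: d²=18 ≤ ρ²=36; F_rep = 27·(-3,3)/18² = (-0.2500,0.2500)
F = F_att + ΣF_rep = (-4.2500,-7.7500)
p' = p + 1/10·F = (-5.4250,7.2250)

Fx=-4.2500 Fy=-7.7500 x'=-5.4250 y'=7.2250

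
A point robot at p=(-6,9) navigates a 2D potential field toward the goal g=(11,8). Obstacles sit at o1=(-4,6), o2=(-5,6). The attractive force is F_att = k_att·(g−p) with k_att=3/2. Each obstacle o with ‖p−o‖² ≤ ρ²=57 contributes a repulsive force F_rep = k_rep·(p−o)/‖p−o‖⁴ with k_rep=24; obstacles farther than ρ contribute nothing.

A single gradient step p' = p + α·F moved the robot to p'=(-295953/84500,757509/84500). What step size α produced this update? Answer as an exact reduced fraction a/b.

α = 1/10

F_att = 3/2·(g−p) = 3/2·(17,-1) = (25.5000,-1.5000)
o1: d²=13 ≤ ρ²=57; F_rep = 24·(-2,3)/13² = (-0.2840,0.4260)
o2: d²=10 ≤ ρ²=57; F_rep = 24·(-1,3)/10² = (-0.2400,0.7200)
F = F_att + ΣF_rep = (24.9760,-0.3540)
Δp = p'−p = (2.4976,-0.0354); α = Δx/Fx = (211047/84500) / (211047/8450) = 1/10
check: Δy/Fy = (-2991/84500) / (-2991/8450) = 1/10 ✓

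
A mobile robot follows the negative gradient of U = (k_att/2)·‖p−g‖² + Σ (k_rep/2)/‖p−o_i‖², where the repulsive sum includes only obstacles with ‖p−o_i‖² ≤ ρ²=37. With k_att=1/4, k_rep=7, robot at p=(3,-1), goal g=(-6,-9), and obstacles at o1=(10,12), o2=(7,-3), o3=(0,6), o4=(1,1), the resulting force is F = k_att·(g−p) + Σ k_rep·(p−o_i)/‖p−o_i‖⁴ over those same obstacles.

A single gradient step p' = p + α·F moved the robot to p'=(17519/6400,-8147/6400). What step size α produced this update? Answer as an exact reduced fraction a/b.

F_att = 1/4·(g−p) = 1/4·(-9,-8) = (-2.2500,-2.0000)
o1: d²=218 > ρ²=37 → inactive
o2: d²=20 ≤ ρ²=37; F_rep = 7·(-4,2)/20² = (-0.0700,0.0350)
o3: d²=58 > ρ²=37 → inactive
o4: d²=8 ≤ ρ²=37; F_rep = 7·(2,-2)/8² = (0.2188,-0.2188)
F = F_att + ΣF_rep = (-2.1012,-2.1837)
Δp = p'−p = (-0.2627,-0.2730); α = Δx/Fx = (-1681/6400) / (-1681/800) = 1/8
check: Δy/Fy = (-1747/6400) / (-1747/800) = 1/8 ✓

α = 1/8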